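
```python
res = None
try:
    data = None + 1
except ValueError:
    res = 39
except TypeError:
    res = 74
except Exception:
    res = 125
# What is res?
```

Step-by-step execution trace:
1. `data = None + 1` raises TypeError.
2. `except ValueError` does not match TypeError; skipped.
3. `except TypeError` matches → res = 74.
4. Remaining except clauses are skipped.
Result: 74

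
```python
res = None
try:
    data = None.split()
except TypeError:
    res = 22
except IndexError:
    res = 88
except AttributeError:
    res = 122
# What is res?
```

Step-by-step execution trace:
1. `data = None.split()` raises AttributeError.
2. `except TypeError` does not match AttributeError; skipped.
3. `except IndexError` does not match AttributeError; skipped.
4. `except AttributeError` matches → res = 122.
Result: 122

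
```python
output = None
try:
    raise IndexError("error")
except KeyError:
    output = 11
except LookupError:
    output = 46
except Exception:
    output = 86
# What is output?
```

Step-by-step execution trace:
1. `raise IndexError(...)` raises IndexError.
2. `except KeyError` does not match (IndexError is not a subclass of KeyError); skipped.
3. `except LookupError` matches (IndexError is a subclass of LookupError) → output = 46.
4. `except Exception` is not reached.
Result: 46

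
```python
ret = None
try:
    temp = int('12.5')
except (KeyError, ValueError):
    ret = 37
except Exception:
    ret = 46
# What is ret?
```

Step-by-step execution trace:
1. `temp = int('12.5')` raises ValueError.
2. `except (KeyError, ValueError)` matches (ValueError is in the tuple) → ret = 37.
3. `except Exception` is not reached.
Result: 37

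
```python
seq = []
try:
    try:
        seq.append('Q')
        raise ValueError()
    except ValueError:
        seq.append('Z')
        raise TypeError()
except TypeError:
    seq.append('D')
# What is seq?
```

Step-by-step execution trace:
1. Inner try: `seq.append('Q')` → seq = ['Q'].
2. `raise ValueError()` raises ValueError.
3. Inner `except ValueError` matches → `seq.append('Z')` → seq = ['Q', 'Z'].
4. `raise TypeError()` raises TypeError; propagates to outer try.
5. Outer `except TypeError` matches → `seq.append('D')` → seq = ['Q', 'Z', 'D'].
Result: ['Q', 'Z', 'D']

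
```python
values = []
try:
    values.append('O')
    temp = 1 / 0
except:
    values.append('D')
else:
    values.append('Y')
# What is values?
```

Step-by-step execution trace:
1. try: `values.append('O')` → values = ['O'].
2. `temp = 1 / 0` raises ZeroDivisionError.
3. bare `except` matches → `values.append('D')` → values = ['O', 'D'].
4. `else` is skipped (an exception was raised).
Result: ['O', 'D']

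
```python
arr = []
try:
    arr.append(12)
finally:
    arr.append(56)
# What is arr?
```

Step-by-step execution trace:
1. try: `arr.append(12)` → arr = [12].
2. The try body completes without raising.
3. finally always runs: `arr.append(56)` → arr = [12, 56].
Result: [12, 56]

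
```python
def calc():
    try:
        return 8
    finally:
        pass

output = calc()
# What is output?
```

Step-by-step execution trace:
1. `calc()` enters try: `return 8` sets pending return value 8.
2. Before returning, `finally: pass` runs (no effect).
3. calc() returns 8 → output = 8.
Result: 8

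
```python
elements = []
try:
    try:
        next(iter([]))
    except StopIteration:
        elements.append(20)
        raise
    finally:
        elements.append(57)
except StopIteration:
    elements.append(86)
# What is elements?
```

Step-by-step execution trace:
1. Inner try: `next(iter([]))` raises StopIteration.
2. Inner `except StopIteration` matches → `elements.append(20)` → elements = [20].
3. bare `raise` re-raises StopIteration.
4. Inner `finally` runs during unwinding: `elements.append(57)` → elements = [20, 57].
5. Outer `except StopIteration` matches → `elements.append(86)` → elements = [20, 57, 86].
Result: [20, 57, 86]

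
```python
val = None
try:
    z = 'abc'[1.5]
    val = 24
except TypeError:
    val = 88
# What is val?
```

Step-by-step execution trace:
1. `z = 'abc'[1.5]` raises TypeError.
2. `val = 24` is not reached.
3. `except TypeError` matches → val = 88.
Result: 88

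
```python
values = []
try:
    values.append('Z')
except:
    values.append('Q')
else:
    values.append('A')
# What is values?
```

Step-by-step execution trace:
1. try: `values.append('Z')` → values = ['Z']. No exception raised.
2. `except` is skipped.
3. `else` runs (try completed without exception): `values.append('A')` → values = ['Z', 'A'].
Result: ['Z', 'A']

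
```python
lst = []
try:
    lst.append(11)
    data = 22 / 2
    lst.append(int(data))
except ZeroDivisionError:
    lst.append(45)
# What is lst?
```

Step-by-step execution trace:
1. try: `lst.append(11)` → lst = [11].
2. `data = 22 / 2` → data = 11.0. No exception raised.
3. `lst.append(int(data))` → lst = [11, 11].
4. `except ZeroDivisionError` is skipped (no exception was raised).
Result: [11, 11]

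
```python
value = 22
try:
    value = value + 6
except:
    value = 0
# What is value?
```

Step-by-step execution trace:
1. value starts at 22.
2. try: `value = value + 6` → value = 28. No exception raised.
3. `except` is skipped.
Result: 28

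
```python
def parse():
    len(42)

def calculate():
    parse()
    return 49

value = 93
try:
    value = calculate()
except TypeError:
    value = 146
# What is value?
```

Step-by-step execution trace:
1. value starts at 93.
2. try: `calculate()` calls `parse()`.
3. `parse()` evaluates `len(42)`, which raises TypeError; it propagates through calculate (uncaught).
4. `return 49` in calculate is not reached; the assignment to value does not complete.
5. `except TypeError` matches → value = 146.
Result: 146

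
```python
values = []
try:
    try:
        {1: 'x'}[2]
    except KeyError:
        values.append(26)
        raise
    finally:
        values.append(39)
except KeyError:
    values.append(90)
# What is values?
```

Step-by-step execution trace:
1. Inner try: `{1: 'x'}[2]` raises KeyError.
2. Inner `except KeyError` matches → `values.append(26)` → values = [26].
3. bare `raise` re-raises KeyError.
4. Inner `finally` runs during unwinding: `values.append(39)` → values = [26, 39].
5. Outer `except KeyError` matches → `values.append(90)` → values = [26, 39, 90].
Result: [26, 39, 90]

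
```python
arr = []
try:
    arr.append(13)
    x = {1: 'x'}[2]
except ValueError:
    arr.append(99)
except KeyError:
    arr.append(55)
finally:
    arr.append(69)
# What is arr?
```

Step-by-step execution trace:
1. try: `arr.append(13)` → arr = [13].
2. `x = {1: 'x'}[2]` raises KeyError.
3. `except ValueError` does not match KeyError; skipped.
4. `except KeyError` matches → `arr.append(55)` → arr = [13, 55].
5. finally always runs: `arr.append(69)` → arr = [13, 55, 69].
Result: [13, 55, 69]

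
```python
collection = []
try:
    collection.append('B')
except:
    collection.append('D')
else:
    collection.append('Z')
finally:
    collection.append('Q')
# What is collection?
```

Step-by-step execution trace:
1. try: `collection.append('B')` → collection = ['B']. No exception raised.
2. `except` is skipped.
3. `else` runs: `collection.append('Z')` → collection = ['B', 'Z'].
4. `finally` always runs: `collection.append('Q')` → collection = ['B', 'Z', 'Q'].
Result: ['B', 'Z', 'Q']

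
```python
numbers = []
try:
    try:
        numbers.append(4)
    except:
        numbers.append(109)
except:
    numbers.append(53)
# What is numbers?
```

Step-by-step execution trace:
1. Inner try: `numbers.append(4)` → numbers = [4]. No exception raised.
2. Inner `except` is skipped.
3. Inner try completes normally; outer `except` is skipped.
Result: [4]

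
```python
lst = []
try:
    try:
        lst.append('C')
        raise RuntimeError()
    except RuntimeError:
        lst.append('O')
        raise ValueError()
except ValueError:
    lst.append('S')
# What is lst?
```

Step-by-step execution trace:
1. Inner try: `lst.append('C')` → lst = ['C'].
2. `raise RuntimeError()` raises RuntimeError.
3. Inner `except RuntimeError` matches → `lst.append('O')` → lst = ['C', 'O'].
4. `raise ValueError()` raises ValueError; propagates to outer try.
5. Outer `except ValueError` matches → `lst.append('S')` → lst = ['C', 'O', 'S'].
Result: ['C', 'O', 'S']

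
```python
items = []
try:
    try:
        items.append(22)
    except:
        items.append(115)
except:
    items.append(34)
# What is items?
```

Step-by-step execution trace:
1. Inner try: `items.append(22)` → items = [22]. No exception raised.
2. Inner `except` is skipped.
3. Inner try completes normally; outer `except` is skipped.
Result: [22]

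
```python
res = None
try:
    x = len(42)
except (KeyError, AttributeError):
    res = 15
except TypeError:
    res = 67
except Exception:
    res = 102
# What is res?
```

Step-by-step execution trace:
1. `x = len(42)` raises TypeError.
2. `except (KeyError, AttributeError)` does not match TypeError; skipped.
3. `except TypeError` matches (exact type match) → res = 67.
4. `except Exception` is not reached.
Result: 67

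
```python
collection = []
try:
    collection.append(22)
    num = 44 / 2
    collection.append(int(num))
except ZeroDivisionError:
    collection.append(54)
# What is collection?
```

Step-by-step execution trace:
1. try: `collection.append(22)` → collection = [22].
2. `num = 44 / 2` → num = 22.0. No exception raised.
3. `collection.append(int(num))` → collection = [22, 22].
4. `except ZeroDivisionError` is skipped (no exception was raised).
Result: [22, 22]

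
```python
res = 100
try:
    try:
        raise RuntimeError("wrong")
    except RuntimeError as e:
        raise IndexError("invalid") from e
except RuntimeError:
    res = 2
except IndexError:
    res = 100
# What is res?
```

Step-by-step execution trace:
1. Inner try raises RuntimeError; inner `except RuntimeError as e` catches it.
2. `raise IndexError(...) from e` raises IndexError (RuntimeError is attached as __cause__, but only IndexError is active).
3. Outer `except RuntimeError` does not match IndexError; skipped.
4. Outer `except IndexError` matches → res = 100.
Result: 100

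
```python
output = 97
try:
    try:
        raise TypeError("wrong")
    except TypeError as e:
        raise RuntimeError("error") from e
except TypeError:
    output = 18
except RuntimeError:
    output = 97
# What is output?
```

Step-by-step execution trace:
1. Inner try raises TypeError; inner `except TypeError as e` catches it.
2. `raise RuntimeError(...) from e` raises RuntimeError (TypeError is attached as __cause__, but only RuntimeError is active).
3. Outer `except TypeError` does not match RuntimeError; skipped.
4. Outer `except RuntimeError` matches → output = 97.
Result: 97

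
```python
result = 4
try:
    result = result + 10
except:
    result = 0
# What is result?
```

Step-by-step execution trace:
1. result starts at 4.
2. try: `result = result + 10` → result = 14. No exception raised.
3. `except` is skipped.
Result: 14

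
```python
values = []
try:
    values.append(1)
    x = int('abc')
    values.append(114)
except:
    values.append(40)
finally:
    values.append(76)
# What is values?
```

Step-by-step execution trace:
1. try: `values.append(1)` → values = [1].
2. `x = int('abc')` raises ValueError; `values.append(114)` is not reached.
3. bare `except` matches → `values.append(40)` → values = [1, 40].
4. finally always runs: `values.append(76)` → values = [1, 40, 76].
Result: [1, 40, 76]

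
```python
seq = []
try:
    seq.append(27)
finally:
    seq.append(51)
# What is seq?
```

Step-by-step execution trace:
1. try: `seq.append(27)` → seq = [27].
2. The try body completes without raising.
3. finally always runs: `seq.append(51)` → seq = [27, 51].
Result: [27, 51]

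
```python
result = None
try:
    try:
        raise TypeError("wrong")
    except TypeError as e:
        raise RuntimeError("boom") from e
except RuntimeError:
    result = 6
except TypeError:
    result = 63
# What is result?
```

Step-by-step execution trace:
1. Inner try raises TypeError; inner `except TypeError as e` catches it.
2. `raise RuntimeError(...) from e` raises RuntimeError (TypeError is attached as __cause__, but only RuntimeError is active).
3. Outer `except RuntimeError` matches → result = 6.
4. `except TypeError` is not reached.
Result: 6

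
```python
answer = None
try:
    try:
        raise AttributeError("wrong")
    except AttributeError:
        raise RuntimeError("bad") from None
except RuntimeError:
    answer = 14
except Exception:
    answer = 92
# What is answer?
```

Step-by-step execution trace:
1. Inner try raises AttributeError; inner `except AttributeError` catches it.
2. `raise RuntimeError(...) from None` raises RuntimeError (from None suppresses __context__, but the active exception is still RuntimeError).
3. Outer `except RuntimeError` matches → answer = 14.
4. `except Exception` is not reached.
Result: 14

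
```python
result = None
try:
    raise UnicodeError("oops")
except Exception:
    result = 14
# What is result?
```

Step-by-step execution trace:
1. `raise UnicodeError(...)` raises UnicodeError.
2. `except Exception` matches (UnicodeError is a subclass of Exception) → result = 14.
Result: 14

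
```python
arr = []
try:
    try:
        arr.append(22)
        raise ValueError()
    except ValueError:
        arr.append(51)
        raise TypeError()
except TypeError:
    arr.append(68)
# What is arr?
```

Step-by-step execution trace:
1. Inner try: `arr.append(22)` → arr = [22].
2. `raise ValueError()` raises ValueError.
3. Inner `except ValueError` matches → `arr.append(51)` → arr = [22, 51].
4. `raise TypeError()` raises TypeError; propagates to outer try.
5. Outer `except TypeError` matches → `arr.append(68)` → arr = [22, 51, 68].
Result: [22, 51, 68]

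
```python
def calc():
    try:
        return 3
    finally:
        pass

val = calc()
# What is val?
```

Step-by-step execution trace:
1. `calc()` enters try: `return 3` sets pending return value 3.
2. Before returning, `finally: pass` runs (no effect).
3. calc() returns 3 → val = 3.
Result: 3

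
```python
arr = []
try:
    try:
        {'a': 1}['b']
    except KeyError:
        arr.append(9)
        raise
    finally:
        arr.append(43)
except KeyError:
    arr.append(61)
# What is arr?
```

Step-by-step execution trace:
1. Inner try: `{'a': 1}['b']` raises KeyError.
2. Inner `except KeyError` matches → `arr.append(9)` → arr = [9].
3. bare `raise` re-raises KeyError.
4. Inner `finally` runs during unwinding: `arr.append(43)` → arr = [9, 43].
5. Outer `except KeyError` matches → `arr.append(61)` → arr = [9, 43, 61].
Result: [9, 43, 61]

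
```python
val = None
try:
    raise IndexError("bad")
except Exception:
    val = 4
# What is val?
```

Step-by-step execution trace:
1. `raise IndexError(...)` raises IndexError.
2. `except Exception` matches (IndexError is a subclass of Exception) → val = 4.
Result: 4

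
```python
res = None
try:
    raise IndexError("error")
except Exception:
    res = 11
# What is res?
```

Step-by-step execution trace:
1. `raise IndexError(...)` raises IndexError.
2. `except Exception` matches (IndexError is a subclass of Exception) → res = 11.
Result: 11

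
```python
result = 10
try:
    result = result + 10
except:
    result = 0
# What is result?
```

Step-by-step execution trace:
1. result starts at 10.
2. try: `result = result + 10` → result = 20. No exception raised.
3. `except` is skipped.
Result: 20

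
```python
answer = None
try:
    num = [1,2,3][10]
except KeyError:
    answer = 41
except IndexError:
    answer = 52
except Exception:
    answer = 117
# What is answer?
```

Step-by-step execution trace:
1. `num = [1,2,3][10]` raises IndexError.
2. `except KeyError` does not match IndexError; skipped.
3. `except IndexError` matches → answer = 52.
4. Remaining except clauses are skipped.
Result: 52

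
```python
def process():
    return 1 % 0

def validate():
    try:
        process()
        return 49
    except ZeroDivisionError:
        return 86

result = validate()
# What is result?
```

Step-by-step execution trace:
1. `validate()` calls `process()`.
2. `process()` evaluates `1 % 0`, which raises ZeroDivisionError; it propagates to the caller.
3. `return 49` is not reached.
4. `except ZeroDivisionError` in validate matches → returns 86.
5. result = 86.
Result: 86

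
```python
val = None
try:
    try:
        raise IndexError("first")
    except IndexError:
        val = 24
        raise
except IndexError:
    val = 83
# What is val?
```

Step-by-step execution trace:
1. Inner try: `raise IndexError("first")` raises IndexError.
2. Inner `except IndexError` matches → val = 24.
3. bare `raise` re-raises the same IndexError.
4. Outer `except IndexError` matches → val = 83.
Result: 83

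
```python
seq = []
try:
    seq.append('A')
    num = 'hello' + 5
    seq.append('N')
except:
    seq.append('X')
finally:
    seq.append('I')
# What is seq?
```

Step-by-step execution trace:
1. try: `seq.append('A')` → seq = ['A'].
2. `num = 'hello' + 5` raises TypeError; `seq.append('N')` is not reached.
3. bare `except` matches → `seq.append('X')` → seq = ['A', 'X'].
4. finally always runs: `seq.append('I')` → seq = ['A', 'X', 'I'].
Result: ['A', 'X', 'I']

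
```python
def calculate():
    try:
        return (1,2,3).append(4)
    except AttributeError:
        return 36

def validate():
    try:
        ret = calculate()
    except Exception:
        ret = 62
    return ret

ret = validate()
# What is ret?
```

Step-by-step execution trace:
1. `validate()` calls `calculate()`.
2. In calculate: `(1,2,3).append(4)` raises AttributeError; `except AttributeError` catches it → returns 36.
3. In validate: `ret = calculate()` → ret = 36. No exception reaches validate.
4. `except Exception` is skipped; validate returns 36.
5. ret = 36.
Result: 36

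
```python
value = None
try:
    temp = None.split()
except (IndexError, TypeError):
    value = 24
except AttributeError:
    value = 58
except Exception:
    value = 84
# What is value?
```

Step-by-step execution trace:
1. `temp = None.split()` raises AttributeError.
2. `except (IndexError, TypeError)` does not match AttributeError; skipped.
3. `except AttributeError` matches (exact type match) → value = 58.
4. `except Exception` is not reached.
Result: 58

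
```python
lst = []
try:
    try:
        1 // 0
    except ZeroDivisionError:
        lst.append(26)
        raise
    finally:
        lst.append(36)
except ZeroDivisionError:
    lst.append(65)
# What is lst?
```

Step-by-step execution trace:
1. Inner try: `1 // 0` raises ZeroDivisionError.
2. Inner `except ZeroDivisionError` matches → `lst.append(26)` → lst = [26].
3. bare `raise` re-raises ZeroDivisionError.
4. Inner `finally` runs during unwinding: `lst.append(36)` → lst = [26, 36].
5. Outer `except ZeroDivisionError` matches → `lst.append(65)` → lst = [26, 36, 65].
Result: [26, 36, 65]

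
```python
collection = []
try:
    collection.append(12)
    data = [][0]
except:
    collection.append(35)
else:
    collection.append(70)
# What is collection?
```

Step-by-step execution trace:
1. try: `collection.append(12)` → collection = [12].
2. `data = [][0]` raises IndexError.
3. bare `except` matches → `collection.append(35)` → collection = [12, 35].
4. `else` is skipped (an exception was raised).
Result: [12, 35]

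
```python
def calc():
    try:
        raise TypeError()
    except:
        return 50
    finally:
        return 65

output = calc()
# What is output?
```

Step-by-step execution trace:
1. `calc()` enters try: `raise TypeError()` raises TypeError.
2. bare `except` matches → `return 50` sets pending return value 50.
3. Before returning, `finally: return 65` runs and overrides the pending return.
4. calc() returns 65 → output = 65.
Result: 65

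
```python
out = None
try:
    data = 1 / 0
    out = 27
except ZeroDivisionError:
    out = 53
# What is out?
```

Step-by-step execution trace:
1. `data = 1 / 0` raises ZeroDivisionError.
2. `out = 27` is not reached.
3. `except ZeroDivisionError` matches → out = 53.
Result: 53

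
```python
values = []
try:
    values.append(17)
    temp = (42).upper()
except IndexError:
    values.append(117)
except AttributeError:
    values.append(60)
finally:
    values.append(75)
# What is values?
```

Step-by-step execution trace:
1. try: `values.append(17)` → values = [17].
2. `temp = (42).upper()` raises AttributeError.
3. `except IndexError` does not match AttributeError; skipped.
4. `except AttributeError` matches → `values.append(60)` → values = [17, 60].
5. finally always runs: `values.append(75)` → values = [17, 60, 75].
Result: [17, 60, 75]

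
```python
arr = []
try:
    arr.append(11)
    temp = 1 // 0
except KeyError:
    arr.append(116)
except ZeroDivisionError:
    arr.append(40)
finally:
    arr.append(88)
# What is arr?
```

Step-by-step execution trace:
1. try: `arr.append(11)` → arr = [11].
2. `temp = 1 // 0` raises ZeroDivisionError.
3. `except KeyError` does not match ZeroDivisionError; skipped.
4. `except ZeroDivisionError` matches → `arr.append(40)` → arr = [11, 40].
5. finally always runs: `arr.append(88)` → arr = [11, 40, 88].
Result: [11, 40, 88]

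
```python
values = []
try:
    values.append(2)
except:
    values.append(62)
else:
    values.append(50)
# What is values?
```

Step-by-step execution trace:
1. try: `values.append(2)` → values = [2]. No exception raised.
2. `except` is skipped.
3. `else` runs (try completed without exception): `values.append(50)` → values = [2, 50].
Result: [2, 50]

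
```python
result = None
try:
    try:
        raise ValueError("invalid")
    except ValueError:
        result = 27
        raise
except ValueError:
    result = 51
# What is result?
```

Step-by-step execution trace:
1. Inner try: `raise ValueError("invalid")` raises ValueError.
2. Inner `except ValueError` matches → result = 27.
3. bare `raise` re-raises the same ValueError.
4. Outer `except ValueError` matches → result = 51.
Result: 51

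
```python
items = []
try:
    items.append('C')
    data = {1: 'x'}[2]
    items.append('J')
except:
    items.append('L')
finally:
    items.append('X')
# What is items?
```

Step-by-step execution trace:
1. try: `items.append('C')` → items = ['C'].
2. `data = {1: 'x'}[2]` raises KeyError; `items.append('J')` is not reached.
3. bare `except` matches → `items.append('L')` → items = ['C', 'L'].
4. finally always runs: `items.append('X')` → items = ['C', 'L', 'X'].
Result: ['C', 'L', 'X']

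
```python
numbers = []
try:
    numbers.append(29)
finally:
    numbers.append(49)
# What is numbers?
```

Step-by-step execution trace:
1. try: `numbers.append(29)` → numbers = [29].
2. The try body completes without raising.
3. finally always runs: `numbers.append(49)` → numbers = [29, 49].
Result: [29, 49]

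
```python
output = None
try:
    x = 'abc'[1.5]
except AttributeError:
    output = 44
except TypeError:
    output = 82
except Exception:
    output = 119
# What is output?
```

Step-by-step execution trace:
1. `x = 'abc'[1.5]` raises TypeError.
2. `except AttributeError` does not match TypeError; skipped.
3. `except TypeError` matches → output = 82.
4. Remaining except clauses are skipped.
Result: 82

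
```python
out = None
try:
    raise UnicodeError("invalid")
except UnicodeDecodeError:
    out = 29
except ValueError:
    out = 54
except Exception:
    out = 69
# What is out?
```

Step-by-step execution trace:
1. `raise UnicodeError(...)` raises UnicodeError.
2. `except UnicodeDecodeError` does not match (UnicodeError is not a subclass of UnicodeDecodeError); skipped.
3. `except ValueError` matches (UnicodeError is a subclass of ValueError) → out = 54.
4. `except Exception` is not reached.
Result: 54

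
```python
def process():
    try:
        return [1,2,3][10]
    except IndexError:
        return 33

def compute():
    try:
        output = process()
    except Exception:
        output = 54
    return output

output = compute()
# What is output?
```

Step-by-step execution trace:
1. `compute()` calls `process()`.
2. In process: `[1,2,3][10]` raises IndexError; `except IndexError` catches it → returns 33.
3. In compute: `output = process()` → output = 33. No exception reaches compute.
4. `except Exception` is skipped; compute returns 33.
5. output = 33.
Result: 33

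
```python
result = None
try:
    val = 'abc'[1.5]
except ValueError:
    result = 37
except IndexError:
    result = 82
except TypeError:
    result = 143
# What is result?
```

Step-by-step execution trace:
1. `val = 'abc'[1.5]` raises TypeError.
2. `except ValueError` does not match TypeError; skipped.
3. `except IndexError` does not match TypeError; skipped.
4. `except TypeError` matches → result = 143.
Result: 143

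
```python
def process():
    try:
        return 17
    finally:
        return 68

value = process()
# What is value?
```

Step-by-step execution trace:
1. `process()` enters try: `return 17` sets pending return value 17.
2. Before returning, `finally: return 68` runs and overrides the pending return.
3. process() returns 68 → value = 68.
Result: 68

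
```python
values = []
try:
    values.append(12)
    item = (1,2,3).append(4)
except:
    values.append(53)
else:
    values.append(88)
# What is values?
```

Step-by-step execution trace:
1. try: `values.append(12)` → values = [12].
2. `item = (1,2,3).append(4)` raises AttributeError.
3. bare `except` matches → `values.append(53)` → values = [12, 53].
4. `else` is skipped (an exception was raised).
Result: [12, 53]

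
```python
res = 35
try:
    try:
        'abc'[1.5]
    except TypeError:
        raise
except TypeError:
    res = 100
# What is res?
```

Step-by-step execution trace:
1. Inner try: `'abc'[1.5]` raises TypeError.
2. Inner `except TypeError` matches; bare `raise` re-raises the same TypeError.
3. Outer `except TypeError` matches → res = 100.
Result: 100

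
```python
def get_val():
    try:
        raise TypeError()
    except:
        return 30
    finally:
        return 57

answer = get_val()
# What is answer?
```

Step-by-step execution trace:
1. `get_val()` enters try: `raise TypeError()` raises TypeError.
2. bare `except` matches → `return 30` sets pending return value 30.
3. Before returning, `finally: return 57` runs and overrides the pending return.
4. get_val() returns 57 → answer = 57.
Result: 57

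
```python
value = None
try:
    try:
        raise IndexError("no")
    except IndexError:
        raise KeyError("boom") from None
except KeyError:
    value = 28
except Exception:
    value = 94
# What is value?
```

Step-by-step execution trace:
1. Inner try raises IndexError; inner `except IndexError` catches it.
2. `raise KeyError(...) from None` raises KeyError (from None suppresses __context__, but the active exception is still KeyError).
3. Outer `except KeyError` matches → value = 28.
4. `except Exception` is not reached.
Result: 28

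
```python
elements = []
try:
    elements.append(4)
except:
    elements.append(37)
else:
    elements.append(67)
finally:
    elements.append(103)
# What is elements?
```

Step-by-step execution trace:
1. try: `elements.append(4)` → elements = [4]. No exception raised.
2. `except` is skipped.
3. `else` runs: `elements.append(67)` → elements = [4, 67].
4. `finally` always runs: `elements.append(103)` → elements = [4, 67, 103].
Result: [4, 67, 103]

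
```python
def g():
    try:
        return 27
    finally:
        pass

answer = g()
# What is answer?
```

Step-by-step execution trace:
1. `g()` enters try: `return 27` sets pending return value 27.
2. Before returning, `finally: pass` runs (no effect).
3. g() returns 27 → answer = 27.
Result: 27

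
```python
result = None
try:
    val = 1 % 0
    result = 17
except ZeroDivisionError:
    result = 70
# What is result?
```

Step-by-step execution trace:
1. `val = 1 % 0` raises ZeroDivisionError.
2. `result = 17` is not reached.
3. `except ZeroDivisionError` matches → result = 70.
Result: 70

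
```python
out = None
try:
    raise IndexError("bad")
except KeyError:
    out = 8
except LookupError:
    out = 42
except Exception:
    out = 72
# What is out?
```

Step-by-step execution trace:
1. `raise IndexError(...)` raises IndexError.
2. `except KeyError` does not match (IndexError is not a subclass of KeyError); skipped.
3. `except LookupError` matches (IndexError is a subclass of LookupError) → out = 42.
4. `except Exception` is not reached.
Result: 42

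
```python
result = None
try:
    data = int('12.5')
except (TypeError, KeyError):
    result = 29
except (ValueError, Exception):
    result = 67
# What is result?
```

Step-by-step execution trace:
1. `data = int('12.5')` raises ValueError.
2. `except (TypeError, KeyError)` does not match ValueError; skipped.
3. `except (ValueError, Exception)` matches (ValueError is in the tuple) → result = 67.
Result: 67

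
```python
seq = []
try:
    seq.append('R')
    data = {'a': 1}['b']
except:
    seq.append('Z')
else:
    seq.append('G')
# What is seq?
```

Step-by-step execution trace:
1. try: `seq.append('R')` → seq = ['R'].
2. `data = {'a': 1}['b']` raises KeyError.
3. bare `except` matches → `seq.append('Z')` → seq = ['R', 'Z'].
4. `else` is skipped (an exception was raised).
Result: ['R', 'Z']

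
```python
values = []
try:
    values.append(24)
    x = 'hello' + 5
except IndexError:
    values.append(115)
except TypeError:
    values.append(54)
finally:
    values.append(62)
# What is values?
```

Step-by-step execution trace:
1. try: `values.append(24)` → values = [24].
2. `x = 'hello' + 5` raises TypeError.
3. `except IndexError` does not match TypeError; skipped.
4. `except TypeError` matches → `values.append(54)` → values = [24, 54].
5. finally always runs: `values.append(62)` → values = [24, 54, 62].
Result: [24, 54, 62]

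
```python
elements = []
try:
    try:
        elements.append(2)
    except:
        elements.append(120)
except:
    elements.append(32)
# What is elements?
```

Step-by-step execution trace:
1. Inner try: `elements.append(2)` → elements = [2]. No exception raised.
2. Inner `except` is skipped.
3. Inner try completes normally; outer `except` is skipped.
Result: [2]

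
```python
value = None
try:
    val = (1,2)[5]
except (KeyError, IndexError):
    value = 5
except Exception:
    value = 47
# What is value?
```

Step-by-step execution trace:
1. `val = (1,2)[5]` raises IndexError.
2. `except (KeyError, IndexError)` matches (IndexError is in the tuple) → value = 5.
3. `except Exception` is not reached.
Result: 5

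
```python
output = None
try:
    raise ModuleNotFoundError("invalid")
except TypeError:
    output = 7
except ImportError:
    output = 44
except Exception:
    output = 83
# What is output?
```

Step-by-step execution trace:
1. `raise ModuleNotFoundError(...)` raises ModuleNotFoundError.
2. `except TypeError` does not match (ModuleNotFoundError is not a subclass of TypeError); skipped.
3. `except ImportError` matches (ModuleNotFoundError is a subclass of ImportError) → output = 44.
4. `except Exception` is not reached.
Result: 44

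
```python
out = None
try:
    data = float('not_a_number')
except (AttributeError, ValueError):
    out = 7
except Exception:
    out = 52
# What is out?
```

Step-by-step execution trace:
1. `data = float('not_a_number')` raises ValueError.
2. `except (AttributeError, ValueError)` matches (ValueError is in the tuple) → out = 7.
3. `except Exception` is not reached.
Result: 7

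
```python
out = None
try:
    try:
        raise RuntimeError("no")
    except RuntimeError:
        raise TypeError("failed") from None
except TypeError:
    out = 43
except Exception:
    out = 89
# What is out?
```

Step-by-step execution trace:
1. Inner try raises RuntimeError; inner `except RuntimeError` catches it.
2. `raise TypeError(...) from None` raises TypeError (from None suppresses __context__, but the active exception is still TypeError).
3. Outer `except TypeError` matches → out = 43.
4. `except Exception` is not reached.
Result: 43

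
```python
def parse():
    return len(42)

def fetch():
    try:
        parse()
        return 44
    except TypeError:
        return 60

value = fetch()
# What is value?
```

Step-by-step execution trace:
1. `fetch()` calls `parse()`.
2. `parse()` evaluates `len(42)`, which raises TypeError; it propagates to the caller.
3. `return 44` is not reached.
4. `except TypeError` in fetch matches → returns 60.
5. value = 60.
Result: 60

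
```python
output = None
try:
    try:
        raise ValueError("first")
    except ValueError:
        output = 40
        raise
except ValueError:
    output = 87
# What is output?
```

Step-by-step execution trace:
1. Inner try: `raise ValueError("first")` raises ValueError.
2. Inner `except ValueError` matches → output = 40.
3. bare `raise` re-raises the same ValueError.
4. Outer `except ValueError` matches → output = 87.
Result: 87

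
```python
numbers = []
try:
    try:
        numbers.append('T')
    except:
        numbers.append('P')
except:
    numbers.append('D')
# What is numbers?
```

Step-by-step execution trace:
1. Inner try: `numbers.append('T')` → numbers = ['T']. No exception raised.
2. Inner `except` is skipped.
3. Inner try completes normally; outer `except` is skipped.
Result: ['T']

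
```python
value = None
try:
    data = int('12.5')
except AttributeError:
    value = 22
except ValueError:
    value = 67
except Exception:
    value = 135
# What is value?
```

Step-by-step execution trace:
1. `data = int('12.5')` raises ValueError.
2. `except AttributeError` does not match ValueError; skipped.
3. `except ValueError` matches → value = 67.
4. Remaining except clauses are skipped.
Result: 67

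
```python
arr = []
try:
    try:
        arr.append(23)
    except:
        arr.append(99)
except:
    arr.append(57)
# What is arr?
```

Step-by-step execution trace:
1. Inner try: `arr.append(23)` → arr = [23]. No exception raised.
2. Inner `except` is skipped.
3. Inner try completes normally; outer `except` is skipped.
Result: [23]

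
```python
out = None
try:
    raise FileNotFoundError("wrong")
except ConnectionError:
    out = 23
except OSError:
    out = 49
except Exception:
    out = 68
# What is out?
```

Step-by-step execution trace:
1. `raise FileNotFoundError(...)` raises FileNotFoundError.
2. `except ConnectionError` does not match (FileNotFoundError is not a subclass of ConnectionError); skipped.
3. `except OSError` matches (FileNotFoundError is a subclass of OSError) → out = 49.
4. `except Exception` is not reached.
Result: 49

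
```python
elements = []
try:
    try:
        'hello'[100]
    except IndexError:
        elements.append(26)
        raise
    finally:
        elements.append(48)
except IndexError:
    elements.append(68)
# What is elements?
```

Step-by-step execution trace:
1. Inner try: `'hello'[100]` raises IndexError.
2. Inner `except IndexError` matches → `elements.append(26)` → elements = [26].
3. bare `raise` re-raises IndexError.
4. Inner `finally` runs during unwinding: `elements.append(48)` → elements = [26, 48].
5. Outer `except IndexError` matches → `elements.append(68)` → elements = [26, 48, 68].
Result: [26, 48, 68]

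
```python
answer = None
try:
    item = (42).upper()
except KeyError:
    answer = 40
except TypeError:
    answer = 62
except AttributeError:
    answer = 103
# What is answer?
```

Step-by-step execution trace:
1. `item = (42).upper()` raises AttributeError.
2. `except KeyError` does not match AttributeError; skipped.
3. `except TypeError` does not match AttributeError; skipped.
4. `except AttributeError` matches → answer = 103.
Result: 103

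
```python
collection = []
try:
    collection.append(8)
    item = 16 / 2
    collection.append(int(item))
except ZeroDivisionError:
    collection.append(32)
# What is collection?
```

Step-by-step execution trace:
1. try: `collection.append(8)` → collection = [8].
2. `item = 16 / 2` → item = 8.0. No exception raised.
3. `collection.append(int(item))` → collection = [8, 8].
4. `except ZeroDivisionError` is skipped (no exception was raised).
Result: [8, 8]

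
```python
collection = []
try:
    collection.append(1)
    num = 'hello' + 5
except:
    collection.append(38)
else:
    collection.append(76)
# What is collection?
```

Step-by-step execution trace:
1. try: `collection.append(1)` → collection = [1].
2. `num = 'hello' + 5` raises TypeError.
3. bare `except` matches → `collection.append(38)` → collection = [1, 38].
4. `else` is skipped (an exception was raised).
Result: [1, 38]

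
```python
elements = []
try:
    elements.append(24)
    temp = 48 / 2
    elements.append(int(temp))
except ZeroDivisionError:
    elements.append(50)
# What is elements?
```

Step-by-step execution trace:
1. try: `elements.append(24)` → elements = [24].
2. `temp = 48 / 2` → temp = 24.0. No exception raised.
3. `elements.append(int(temp))` → elements = [24, 24].
4. `except ZeroDivisionError` is skipped (no exception was raised).
Result: [24, 24]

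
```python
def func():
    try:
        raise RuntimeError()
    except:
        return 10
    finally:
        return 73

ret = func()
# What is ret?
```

Step-by-step execution trace:
1. `func()` enters try: `raise RuntimeError()` raises RuntimeError.
2. bare `except` matches → `return 10` sets pending return value 10.
3. Before returning, `finally: return 73` runs and overrides the pending return.
4. func() returns 73 → ret = 73.
Result: 73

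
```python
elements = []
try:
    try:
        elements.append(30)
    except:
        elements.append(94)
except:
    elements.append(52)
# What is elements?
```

Step-by-step execution trace:
1. Inner try: `elements.append(30)` → elements = [30]. No exception raised.
2. Inner `except` is skipped.
3. Inner try completes normally; outer `except` is skipped.
Result: [30]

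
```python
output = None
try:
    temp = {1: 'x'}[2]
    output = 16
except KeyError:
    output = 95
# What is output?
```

Step-by-step execution trace:
1. `temp = {1: 'x'}[2]` raises KeyError.
2. `output = 16` is not reached.
3. `except KeyError` matches → output = 95.
Result: 95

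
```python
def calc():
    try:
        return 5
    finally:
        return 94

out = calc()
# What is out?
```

Step-by-step execution trace:
1. `calc()` enters try: `return 5` sets pending return value 5.
2. Before returning, `finally: return 94` runs and overrides the pending return.
3. calc() returns 94 → out = 94.
Result: 94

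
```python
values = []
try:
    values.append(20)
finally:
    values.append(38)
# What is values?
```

Step-by-step execution trace:
1. try: `values.append(20)` → values = [20].
2. The try body completes without raising.
3. finally always runs: `values.append(38)` → values = [20, 38].
Result: [20, 38]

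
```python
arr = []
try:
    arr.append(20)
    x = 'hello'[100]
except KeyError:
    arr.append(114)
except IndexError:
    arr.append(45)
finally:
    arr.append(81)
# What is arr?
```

Step-by-step execution trace:
1. try: `arr.append(20)` → arr = [20].
2. `x = 'hello'[100]` raises IndexError.
3. `except KeyError` does not match IndexError; skipped.
4. `except IndexError` matches → `arr.append(45)` → arr = [20, 45].
5. finally always runs: `arr.append(81)` → arr = [20, 45, 81].
Result: [20, 45, 81]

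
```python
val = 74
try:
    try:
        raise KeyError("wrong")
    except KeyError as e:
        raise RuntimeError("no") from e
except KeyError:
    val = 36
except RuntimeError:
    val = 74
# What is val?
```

Step-by-step execution trace:
1. Inner try raises KeyError; inner `except KeyError as e` catches it.
2. `raise RuntimeError(...) from e` raises RuntimeError (KeyError is attached as __cause__, but only RuntimeError is active).
3. Outer `except KeyError` does not match RuntimeError; skipped.
4. Outer `except RuntimeError` matches → val = 74.
Result: 74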